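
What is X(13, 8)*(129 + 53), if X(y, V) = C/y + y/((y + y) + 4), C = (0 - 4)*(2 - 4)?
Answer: 2863/15 ≈ 190.87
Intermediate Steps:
C = 8 (C = -4*(-2) = 8)
X(y, V) = 8/y + y/(4 + 2*y) (X(y, V) = 8/y + y/((y + y) + 4) = 8/y + y/(2*y + 4) = 8/y + y/(4 + 2*y))
X(13, 8)*(129 + 53) = ((½)*(32 + 13² + 16*13)/(13*(2 + 13)))*(129 + 53) = ((½)*(1/13)*(32 + 169 + 208)/15)*182 = ((½)*(1/13)*(1/15)*409)*182 = (409/390)*182 = 2863/15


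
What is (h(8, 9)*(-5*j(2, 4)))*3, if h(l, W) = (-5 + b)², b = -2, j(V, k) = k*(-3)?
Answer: 8820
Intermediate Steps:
j(V, k) = -3*k
h(l, W) = 49 (h(l, W) = (-5 - 2)² = (-7)² = 49)
(h(8, 9)*(-5*j(2, 4)))*3 = (49*(-(-15)*4))*3 = (49*(-5*(-12)))*3 = (49*60)*3 = 2940*3 = 8820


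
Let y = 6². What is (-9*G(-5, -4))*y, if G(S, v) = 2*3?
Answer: -1944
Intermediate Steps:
G(S, v) = 6
y = 36
(-9*G(-5, -4))*y = -9*6*36 = -54*36 = -1944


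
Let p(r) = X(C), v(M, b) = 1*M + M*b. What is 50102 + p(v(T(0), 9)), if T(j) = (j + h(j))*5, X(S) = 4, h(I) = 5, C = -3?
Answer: 50106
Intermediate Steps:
T(j) = 25 + 5*j (T(j) = (j + 5)*5 = (5 + j)*5 = 25 + 5*j)
v(M, b) = M + M*b
p(r) = 4
50102 + p(v(T(0), 9)) = 50102 + 4 = 50106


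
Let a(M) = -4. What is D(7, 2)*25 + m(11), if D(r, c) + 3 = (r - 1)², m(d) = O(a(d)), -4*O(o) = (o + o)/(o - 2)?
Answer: 2474/3 ≈ 824.67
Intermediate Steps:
O(o) = -o/(2*(-2 + o)) (O(o) = -(o + o)/(4*(o - 2)) = -2*o/(4*(-2 + o)) = -o/(2*(-2 + o)))
m(d) = -⅓ (m(d) = -1*(-4)/(-4 + 2*(-4)) = -1*(-4)/(-4 - 8) = -1*(-4)/(-12) = -1*(-4)*(-1/12) = -⅓)
D(r, c) = -3 + (-1 + r)² (D(r, c) = -3 + (r - 1)² = -3 + (-1 + r)²)
D(7, 2)*25 + m(11) = (-3 + (-1 + 7)²)*25 - ⅓ = (-3 + 6²)*25 - ⅓ = (-3 + 36)*25 - ⅓ = 33*25 - ⅓ = 825 - ⅓ = 2474/3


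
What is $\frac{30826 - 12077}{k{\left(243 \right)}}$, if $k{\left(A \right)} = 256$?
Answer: $\frac{18749}{256} \approx 73.238$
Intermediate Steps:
$\frac{30826 - 12077}{k{\left(243 \right)}} = \frac{30826 - 12077}{256} = \left(30826 - 12077\right) \frac{1}{256} = 18749 \cdot \frac{1}{256} = \frac{18749}{256}$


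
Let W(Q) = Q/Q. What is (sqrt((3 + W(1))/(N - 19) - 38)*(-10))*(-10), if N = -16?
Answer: 20*I*sqrt(46690)/7 ≈ 617.37*I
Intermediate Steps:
W(Q) = 1
(sqrt((3 + W(1))/(N - 19) - 38)*(-10))*(-10) = (sqrt((3 + 1)/(-16 - 19) - 38)*(-10))*(-10) = (sqrt(4/(-35) - 38)*(-10))*(-10) = (sqrt(4*(-1/35) - 38)*(-10))*(-10) = (sqrt(-4/35 - 38)*(-10))*(-10) = (sqrt(-1334/35)*(-10))*(-10) = ((I*sqrt(46690)/35)*(-10))*(-10) = -2*I*sqrt(46690)/7*(-10) = 20*I*sqrt(46690)/7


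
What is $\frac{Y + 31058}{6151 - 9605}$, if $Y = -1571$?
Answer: $- \frac{29487}{3454} \approx -8.5371$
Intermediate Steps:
$\frac{Y + 31058}{6151 - 9605} = \frac{-1571 + 31058}{6151 - 9605} = \frac{29487}{-3454} = 29487 \left(- \frac{1}{3454}\right) = - \frac{29487}{3454}$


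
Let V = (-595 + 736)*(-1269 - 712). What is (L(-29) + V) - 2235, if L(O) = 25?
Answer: -281531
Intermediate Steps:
V = -279321 (V = 141*(-1981) = -279321)
(L(-29) + V) - 2235 = (25 - 279321) - 2235 = -279296 - 2235 = -281531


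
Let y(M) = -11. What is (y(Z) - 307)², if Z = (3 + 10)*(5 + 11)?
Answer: 101124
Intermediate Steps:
Z = 208 (Z = 13*16 = 208)
(y(Z) - 307)² = (-11 - 307)² = (-318)² = 101124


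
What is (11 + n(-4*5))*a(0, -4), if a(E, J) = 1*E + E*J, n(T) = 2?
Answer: 0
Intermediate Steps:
a(E, J) = E + E*J
(11 + n(-4*5))*a(0, -4) = (11 + 2)*(0*(1 - 4)) = 13*(0*(-3)) = 13*0 = 0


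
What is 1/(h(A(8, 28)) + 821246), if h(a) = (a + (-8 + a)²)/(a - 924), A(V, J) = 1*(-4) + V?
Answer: 46/37777315 ≈ 1.2177e-6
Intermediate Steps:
A(V, J) = -4 + V
h(a) = (a + (-8 + a)²)/(-924 + a)
1/(h(A(8, 28)) + 821246) = 1/(((-4 + 8) + (-8 + (-4 + 8))²)/(-924 + (-4 + 8)) + 821246) = 1/((4 + (-8 + 4)²)/(-924 + 4) + 821246) = 1/((4 + (-4)²)/(-920) + 821246) = 1/(-(4 + 16)/920 + 821246) = 1/(-1/920*20 + 821246) = 1/(-1/46 + 821246) = 1/(37777315/46) = 46/37777315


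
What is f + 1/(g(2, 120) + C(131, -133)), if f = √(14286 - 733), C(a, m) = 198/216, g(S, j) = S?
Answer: 12/35 + √13553 ≈ 116.76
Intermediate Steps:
C(a, m) = 11/12 (C(a, m) = 198*(1/216) = 11/12)
f = √13553 ≈ 116.42
f + 1/(g(2, 120) + C(131, -133)) = √13553 + 1/(2 + 11/12) = √13553 + 1/(35/12) = √13553 + 12/35 = 12/35 + √13553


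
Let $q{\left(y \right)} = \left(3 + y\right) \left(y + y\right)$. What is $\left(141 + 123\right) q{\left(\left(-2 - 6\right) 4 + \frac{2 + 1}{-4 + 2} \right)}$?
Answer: $539484$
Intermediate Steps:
$q{\left(y \right)} = 2 y \left(3 + y\right)$ ($q{\left(y \right)} = \left(3 + y\right) 2 y = 2 y \left(3 + y\right)$)
$\left(141 + 123\right) q{\left(\left(-2 - 6\right) 4 + \frac{2 + 1}{-4 + 2} \right)} = \left(141 + 123\right) 2 \left(\left(-2 - 6\right) 4 + \frac{2 + 1}{-4 + 2}\right) \left(3 + \left(\left(-2 - 6\right) 4 + \frac{2 + 1}{-4 + 2}\right)\right) = 264 \cdot 2 \left(\left(-2 - 6\right) 4 + \frac{3}{-2}\right) \left(3 + \left(\left(-2 - 6\right) 4 + \frac{3}{-2}\right)\right) = 264 \cdot 2 \left(\left(-8\right) 4 + 3 \left(- \frac{1}{2}\right)\right) \left(3 + \left(\left(-8\right) 4 + 3 \left(- \frac{1}{2}\right)\right)\right) = 264 \cdot 2 \left(-32 - \frac{3}{2}\right) \left(3 - \frac{67}{2}\right) = 264 \cdot 2 \left(- \frac{67}{2}\right) \left(3 - \frac{67}{2}\right) = 264 \cdot 2 \left(- \frac{67}{2}\right) \left(- \frac{61}{2}\right) = 264 \cdot \frac{4087}{2} = 539484$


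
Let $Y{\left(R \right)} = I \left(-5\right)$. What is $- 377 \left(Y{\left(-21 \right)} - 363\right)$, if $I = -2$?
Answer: $133081$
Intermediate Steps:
$Y{\left(R \right)} = 10$ ($Y{\left(R \right)} = \left(-2\right) \left(-5\right) = 10$)
$- 377 \left(Y{\left(-21 \right)} - 363\right) = - 377 \left(10 - 363\right) = \left(-377\right) \left(-353\right) = 133081$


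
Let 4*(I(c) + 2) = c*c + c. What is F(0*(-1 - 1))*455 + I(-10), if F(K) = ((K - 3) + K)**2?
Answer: 8231/2 ≈ 4115.5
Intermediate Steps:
I(c) = -2 + c/4 + c**2/4 (I(c) = -2 + (c*c + c)/4 = -2 + (c**2 + c)/4 = -2 + (c + c**2)/4 = -2 + (c/4 + c**2/4) = -2 + c/4 + c**2/4)
F(K) = (-3 + 2*K)**2 (F(K) = ((-3 + K) + K)**2 = (-3 + 2*K)**2)
F(0*(-1 - 1))*455 + I(-10) = (-3 + 2*(0*(-1 - 1)))**2*455 + (-2 + (1/4)*(-10) + (1/4)*(-10)**2) = (-3 + 2*(0*(-2)))**2*455 + (-2 - 5/2 + (1/4)*100) = (-3 + 2*0)**2*455 + (-2 - 5/2 + 25) = (-3 + 0)**2*455 + 41/2 = (-3)**2*455 + 41/2 = 9*455 + 41/2 = 4095 + 41/2 = 8231/2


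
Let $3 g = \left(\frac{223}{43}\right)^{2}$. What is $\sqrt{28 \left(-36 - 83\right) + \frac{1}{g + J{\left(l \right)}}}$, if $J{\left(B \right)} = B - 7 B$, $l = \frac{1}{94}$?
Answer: $\frac{23 i \sqrt{33919034972810}}{2320622} \approx 57.723 i$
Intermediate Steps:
$l = \frac{1}{94} \approx 0.010638$
$J{\left(B \right)} = - 6 B$
$g = \frac{49729}{5547}$ ($g = \frac{\left(\frac{223}{43}\right)^{2}}{3} = \frac{1}{3} \cdot \frac{49729}{1849} = \frac{49729}{5547} \approx 8.965$)
$\sqrt{28 \left(-36 - 83\right) + \frac{1}{g + J{\left(l \right)}}} = \sqrt{28 \left(-36 - 83\right) + \frac{1}{\frac{49729}{5547} - \frac{3}{47}}} = \sqrt{28 \left(-119\right) + \frac{1}{\frac{49729}{5547} - \frac{3}{47}}} = \sqrt{-3332 + \frac{1}{\frac{2320622}{260709}}} = \sqrt{-3332 + \frac{260709}{2320622}} = \sqrt{- \frac{7732051795}{2320622}} = \frac{23 i \sqrt{33919034972810}}{2320622}$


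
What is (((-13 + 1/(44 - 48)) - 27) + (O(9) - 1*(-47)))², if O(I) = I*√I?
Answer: 18225/16 ≈ 1139.1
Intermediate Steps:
O(I) = I^(3/2)
(((-13 + 1/(44 - 48)) - 27) + (O(9) - 1*(-47)))² = (((-13 + 1/(44 - 48)) - 27) + (9^(3/2) - 1*(-47)))² = (((-13 + 1/(-4)) - 27) + (27 + 47))² = (((-13 - ¼) - 27) + 74)² = ((-53/4 - 27) + 74)² = (-161/4 + 74)² = (135/4)² = 18225/16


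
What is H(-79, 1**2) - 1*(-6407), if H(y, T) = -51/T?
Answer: 6356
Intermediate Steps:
H(-79, 1**2) - 1*(-6407) = -51/(1**2) - 1*(-6407) = -51/1 + 6407 = -51*1 + 6407 = -51 + 6407 = 6356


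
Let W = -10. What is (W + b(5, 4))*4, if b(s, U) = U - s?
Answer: -44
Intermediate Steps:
(W + b(5, 4))*4 = (-10 + (4 - 1*5))*4 = (-10 + (4 - 5))*4 = (-10 - 1)*4 = -11*4 = -44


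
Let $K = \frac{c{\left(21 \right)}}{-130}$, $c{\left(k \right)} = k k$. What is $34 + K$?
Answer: $\frac{3979}{130} \approx 30.608$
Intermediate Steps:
$c{\left(k \right)} = k^{2}$
$K = - \frac{441}{130}$ ($K = \frac{21^{2}}{-130} = 441 \left(- \frac{1}{130}\right) = - \frac{441}{130} \approx -3.3923$)
$34 + K = 34 - \frac{441}{130} = \frac{3979}{130}$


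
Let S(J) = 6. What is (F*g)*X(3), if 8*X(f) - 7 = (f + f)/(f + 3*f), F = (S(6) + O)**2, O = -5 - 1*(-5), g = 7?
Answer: 945/4 ≈ 236.25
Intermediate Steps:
O = 0 (O = -5 + 5 = 0)
F = 36 (F = (6 + 0)**2 = 6**2 = 36)
X(f) = 15/16 (X(f) = 7/8 + ((f + f)/(f + 3*f))/8 = 7/8 + ((2*f)/((4*f)))/8 = 7/8 + ((2*f)*(1/(4*f)))/8 = 7/8 + (1/8)*(1/2) = 7/8 + 1/16 = 15/16)
(F*g)*X(3) = (36*7)*(15/16) = 252*(15/16) = 945/4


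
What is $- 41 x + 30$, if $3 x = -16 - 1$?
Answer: $\frac{787}{3} \approx 262.33$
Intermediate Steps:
$x = - \frac{17}{3}$ ($x = \frac{-16 - 1}{3} = \frac{1}{3} \left(-17\right) = - \frac{17}{3} \approx -5.6667$)
$- 41 x + 30 = \left(-41\right) \left(- \frac{17}{3}\right) + 30 = \frac{697}{3} + 30 = \frac{787}{3}$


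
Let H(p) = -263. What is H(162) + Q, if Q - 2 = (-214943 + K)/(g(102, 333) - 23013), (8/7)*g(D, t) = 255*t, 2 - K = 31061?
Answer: -109056577/410301 ≈ -265.80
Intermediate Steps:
K = -31059 (K = 2 - 1*31061 = 2 - 31061 = -31059)
g(D, t) = 1785*t/8 (g(D, t) = 7*(255*t)/8 = 1785*t/8)
Q = -1147414/410301 (Q = 2 + (-214943 - 31059)/((1785/8)*333 - 23013) = 2 - 246002/(594405/8 - 23013) = 2 - 246002/410301/8 = 2 - 246002*8/410301 = 2 - 1968016/410301 = -1147414/410301 ≈ -2.7965)
H(162) + Q = -263 - 1147414/410301 = -109056577/410301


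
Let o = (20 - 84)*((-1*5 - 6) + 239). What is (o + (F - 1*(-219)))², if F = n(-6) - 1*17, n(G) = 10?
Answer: 206784400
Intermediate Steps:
o = -14592 (o = -64*((-5 - 6) + 239) = -64*(-11 + 239) = -64*228 = -14592)
F = -7 (F = 10 - 1*17 = 10 - 17 = -7)
(o + (F - 1*(-219)))² = (-14592 + (-7 - 1*(-219)))² = (-14592 + (-7 + 219))² = (-14592 + 212)² = (-14380)² = 206784400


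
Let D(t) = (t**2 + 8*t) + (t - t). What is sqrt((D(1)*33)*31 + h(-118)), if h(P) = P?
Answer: sqrt(9089) ≈ 95.336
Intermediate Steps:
D(t) = t**2 + 8*t (D(t) = (t**2 + 8*t) + 0 = t**2 + 8*t)
sqrt((D(1)*33)*31 + h(-118)) = sqrt(((1*(8 + 1))*33)*31 - 118) = sqrt(((1*9)*33)*31 - 118) = sqrt((9*33)*31 - 118) = sqrt(297*31 - 118) = sqrt(9207 - 118) = sqrt(9089)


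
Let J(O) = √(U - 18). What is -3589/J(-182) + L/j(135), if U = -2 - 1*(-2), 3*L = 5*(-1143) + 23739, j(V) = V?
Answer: 6008/135 + 3589*I*√2/6 ≈ 44.504 + 845.94*I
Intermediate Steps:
L = 6008 (L = (5*(-1143) + 23739)/3 = (-5715 + 23739)/3 = (⅓)*18024 = 6008)
U = 0 (U = -2 + 2 = 0)
J(O) = 3*I*√2 (J(O) = √(0 - 18) = √(-18) = 3*I*√2)
-3589/J(-182) + L/j(135) = -3589*(-I*√2/6) + 6008/135 = -(-3589)*I*√2/6 + 6008*(1/135) = 3589*I*√2/6 + 6008/135 = 6008/135 + 3589*I*√2/6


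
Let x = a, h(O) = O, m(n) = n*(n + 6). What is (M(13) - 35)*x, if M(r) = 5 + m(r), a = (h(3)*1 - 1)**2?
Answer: 868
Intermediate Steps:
m(n) = n*(6 + n)
a = 4 (a = (3*1 - 1)**2 = (3 - 1)**2 = 2**2 = 4)
M(r) = 5 + r*(6 + r)
x = 4
(M(13) - 35)*x = ((5 + 13*(6 + 13)) - 35)*4 = ((5 + 13*19) - 35)*4 = ((5 + 247) - 35)*4 = (252 - 35)*4 = 217*4 = 868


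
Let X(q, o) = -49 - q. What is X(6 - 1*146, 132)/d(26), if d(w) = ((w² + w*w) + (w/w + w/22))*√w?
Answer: 11*√26/4256 ≈ 0.013179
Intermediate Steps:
d(w) = √w*(1 + 2*w² + w/22) (d(w) = ((w² + w²) + (1 + w*(1/22)))*√w = (2*w² + (1 + w/22))*√w = (1 + 2*w² + w/22)*√w = √w*(1 + 2*w² + w/22))
X(6 - 1*146, 132)/d(26) = (-49 - (6 - 1*146))/((√26*(22 + 26 + 44*26²)/22)) = (-49 - (6 - 146))/((√26*(22 + 26 + 44*676)/22)) = (-49 - 1*(-140))/((√26*(22 + 26 + 29744)/22)) = (-49 + 140)/(((1/22)*√26*29792)) = 91/((14896*√26/11)) = 91*(11*√26/387296) = 11*√26/4256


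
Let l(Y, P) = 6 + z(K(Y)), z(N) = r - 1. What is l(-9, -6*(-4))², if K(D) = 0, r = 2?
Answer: 49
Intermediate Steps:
z(N) = 1 (z(N) = 2 - 1 = 1)
l(Y, P) = 7 (l(Y, P) = 6 + 1 = 7)
l(-9, -6*(-4))² = 7² = 49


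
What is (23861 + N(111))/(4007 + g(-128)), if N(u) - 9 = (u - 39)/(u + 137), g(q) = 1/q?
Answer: 94717312/15899745 ≈ 5.9572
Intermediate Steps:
N(u) = 9 + (-39 + u)/(137 + u) (N(u) = 9 + (u - 39)/(u + 137) = 9 + (-39 + u)/(137 + u))
(23861 + N(111))/(4007 + g(-128)) = (23861 + 2*(597 + 5*111)/(137 + 111))/(4007 + 1/(-128)) = (23861 + 2*(597 + 555)/248)/(4007 - 1/128) = (23861 + 2*(1/248)*1152)/(512895/128) = (23861 + 288/31)*(128/512895) = (739979/31)*(128/512895) = 94717312/15899745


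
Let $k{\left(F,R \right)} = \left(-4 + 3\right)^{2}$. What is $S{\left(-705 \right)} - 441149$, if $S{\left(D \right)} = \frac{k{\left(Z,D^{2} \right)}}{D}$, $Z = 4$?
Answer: $- \frac{311010046}{705} \approx -4.4115 \cdot 10^{5}$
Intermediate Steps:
$k{\left(F,R \right)} = 1$ ($k{\left(F,R \right)} = \left(-1\right)^{2} = 1$)
$S{\left(D \right)} = \frac{1}{D}$ ($S{\left(D \right)} = 1 \frac{1}{D} = \frac{1}{D}$)
$S{\left(-705 \right)} - 441149 = \frac{1}{-705} - 441149 = - \frac{1}{705} - 441149 = - \frac{311010046}{705}$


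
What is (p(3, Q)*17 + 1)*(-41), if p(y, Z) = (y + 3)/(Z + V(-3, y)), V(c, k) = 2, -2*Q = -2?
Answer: -1435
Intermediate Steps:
Q = 1 (Q = -½*(-2) = 1)
p(y, Z) = (3 + y)/(2 + Z) (p(y, Z) = (y + 3)/(Z + 2) = (3 + y)/(2 + Z))
(p(3, Q)*17 + 1)*(-41) = (((3 + 3)/(2 + 1))*17 + 1)*(-41) = ((6/3)*17 + 1)*(-41) = (((⅓)*6)*17 + 1)*(-41) = (2*17 + 1)*(-41) = (34 + 1)*(-41) = 35*(-41) = -1435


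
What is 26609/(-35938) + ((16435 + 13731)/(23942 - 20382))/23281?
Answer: -551069848383/744638594420 ≈ -0.74005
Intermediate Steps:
26609/(-35938) + ((16435 + 13731)/(23942 - 20382))/23281 = 26609*(-1/35938) + (30166/3560)*(1/23281) = -26609/35938 + (30166*(1/3560))*(1/23281) = -26609/35938 + (15083/1780)*(1/23281) = -26609/35938 + 15083/41440180 = -551069848383/744638594420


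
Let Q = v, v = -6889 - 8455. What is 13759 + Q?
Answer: -1585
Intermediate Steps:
v = -15344
Q = -15344
13759 + Q = 13759 - 15344 = -1585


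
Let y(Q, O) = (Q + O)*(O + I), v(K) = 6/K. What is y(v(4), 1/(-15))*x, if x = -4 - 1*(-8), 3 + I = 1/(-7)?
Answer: -28982/1575 ≈ -18.401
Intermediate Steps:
I = -22/7 (I = -3 + 1/(-7) = -3 - ⅐ = -22/7 ≈ -3.1429)
y(Q, O) = (-22/7 + O)*(O + Q) (y(Q, O) = (Q + O)*(O - 22/7) = (O + Q)*(-22/7 + O) = (-22/7 + O)*(O + Q))
x = 4 (x = -4 + 8 = 4)
y(v(4), 1/(-15))*x = ((1/(-15))² - 22/7/(-15) - 132/(7*4) + (6/4)/(-15))*4 = ((-1/15)² - 22/7*(-1/15) - 132/(7*4) - 2/(5*4))*4 = (1/225 + 22/105 - 22/7*3/2 - 1/15*3/2)*4 = (1/225 + 22/105 - 33/7 - ⅒)*4 = -14491/3150*4 = -28982/1575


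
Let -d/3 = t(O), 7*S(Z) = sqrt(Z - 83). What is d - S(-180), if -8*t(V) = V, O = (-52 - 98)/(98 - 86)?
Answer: -75/16 - I*sqrt(263)/7 ≈ -4.6875 - 2.3168*I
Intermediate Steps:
S(Z) = sqrt(-83 + Z)/7 (S(Z) = sqrt(Z - 83)/7 = sqrt(-83 + Z)/7)
O = -25/2 (O = -150/12 = -150*1/12 = -25/2 ≈ -12.500)
t(V) = -V/8
d = -75/16 (d = -(-3)*(-25)/(8*2) = -3*25/16 = -75/16 ≈ -4.6875)
d - S(-180) = -75/16 - sqrt(-83 - 180)/7 = -75/16 - sqrt(-263)/7 = -75/16 - I*sqrt(263)/7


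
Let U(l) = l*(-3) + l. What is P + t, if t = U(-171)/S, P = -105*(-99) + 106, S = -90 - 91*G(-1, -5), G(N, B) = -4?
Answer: 1438808/137 ≈ 10502.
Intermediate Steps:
U(l) = -2*l (U(l) = -3*l + l = -2*l)
S = 274 (S = -90 - 91*(-4) = -90 + 364 = 274)
P = 10501 (P = 10395 + 106 = 10501)
t = 171/137 (t = -2*(-171)/274 = 342*(1/274) = 171/137 ≈ 1.2482)
P + t = 10501 + 171/137 = 1438808/137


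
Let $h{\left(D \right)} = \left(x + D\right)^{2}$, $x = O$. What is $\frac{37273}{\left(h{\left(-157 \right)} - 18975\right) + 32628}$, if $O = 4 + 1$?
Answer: $\frac{37273}{36757} \approx 1.014$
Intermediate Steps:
$O = 5$
$x = 5$
$h{\left(D \right)} = \left(5 + D\right)^{2}$
$\frac{37273}{\left(h{\left(-157 \right)} - 18975\right) + 32628} = \frac{37273}{\left(\left(5 - 157\right)^{2} - 18975\right) + 32628} = \frac{37273}{\left(\left(-152\right)^{2} - 18975\right) + 32628} = \frac{37273}{\left(23104 - 18975\right) + 32628} = \frac{37273}{4129 + 32628} = \frac{37273}{36757}$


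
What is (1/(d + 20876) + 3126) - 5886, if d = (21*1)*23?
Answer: -58950839/21359 ≈ -2760.0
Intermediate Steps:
d = 483 (d = 21*23 = 483)
(1/(d + 20876) + 3126) - 5886 = (1/(483 + 20876) + 3126) - 5886 = (1/21359 + 3126) - 5886 = 66768235/21359 - 5886 = -58950839/21359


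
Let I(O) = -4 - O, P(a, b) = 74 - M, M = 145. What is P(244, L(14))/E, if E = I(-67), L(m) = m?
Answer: -71/63 ≈ -1.1270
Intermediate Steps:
P(a, b) = -71 (P(a, b) = 74 - 1*145 = 74 - 145 = -71)
E = 63 (E = -4 - 1*(-67) = -4 + 67 = 63)
P(244, L(14))/E = -71/63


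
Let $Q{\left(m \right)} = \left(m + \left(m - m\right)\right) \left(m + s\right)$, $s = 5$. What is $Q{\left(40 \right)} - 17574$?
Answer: $-15774$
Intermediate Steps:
$Q{\left(m \right)} = m \left(5 + m\right)$ ($Q{\left(m \right)} = \left(m + \left(m - m\right)\right) \left(m + 5\right) = \left(m + 0\right) \left(5 + m\right) = m \left(5 + m\right)$)
$Q{\left(40 \right)} - 17574 = 40 \left(5 + 40\right) - 17574 = 40 \cdot 45 - 17574 = 1800 - 17574 = -15774$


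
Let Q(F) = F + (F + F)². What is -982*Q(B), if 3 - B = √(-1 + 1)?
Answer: -38298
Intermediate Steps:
B = 3 (B = 3 - √(-1 + 1) = 3 - √0 = 3 - 1*0 = 3 + 0 = 3)
Q(F) = F + 4*F² (Q(F) = F + (2*F)² = F + 4*F²)
-982*Q(B) = -2946*(1 + 4*3) = -2946*(1 + 12) = -2946*13 = -982*39 = -38298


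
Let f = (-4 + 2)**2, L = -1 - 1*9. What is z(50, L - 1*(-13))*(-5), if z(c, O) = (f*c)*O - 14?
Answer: -2930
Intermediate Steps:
L = -10 (L = -1 - 9 = -10)
f = 4 (f = (-2)**2 = 4)
z(c, O) = -14 + 4*O*c (z(c, O) = (4*c)*O - 14 = 4*O*c - 14 = -14 + 4*O*c)
z(50, L - 1*(-13))*(-5) = (-14 + 4*(-10 - 1*(-13))*50)*(-5) = (-14 + 4*(-10 + 13)*50)*(-5) = (-14 + 4*3*50)*(-5) = (-14 + 600)*(-5) = 586*(-5) = -2930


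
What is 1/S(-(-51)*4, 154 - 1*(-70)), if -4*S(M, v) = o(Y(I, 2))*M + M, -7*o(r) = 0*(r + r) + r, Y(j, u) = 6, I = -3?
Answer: -7/51 ≈ -0.13725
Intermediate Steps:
o(r) = -r/7 (o(r) = -(0*(r + r) + r)/7 = -(0*(2*r) + r)/7 = -(0 + r)/7 = -r/7)
S(M, v) = -M/28 (S(M, v) = -((-⅐*6)*M + M)/4 = -(-6*M/7 + M)/4 = -M/28)
1/S(-(-51)*4, 154 - 1*(-70)) = 1/(-(-1)*(-51*4)/28) = 1/(-(-1)*(-204)/28) = 1/(-1/28*204) = 1/(-51/7) = -7/51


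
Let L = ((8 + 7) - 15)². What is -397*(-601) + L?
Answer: 238597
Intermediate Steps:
L = 0 (L = (15 - 15)² = 0² = 0)
-397*(-601) + L = -397*(-601) + 0 = 238597 + 0 = 238597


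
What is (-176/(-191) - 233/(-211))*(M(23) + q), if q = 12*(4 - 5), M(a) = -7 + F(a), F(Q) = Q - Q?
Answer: -1551141/40301 ≈ -38.489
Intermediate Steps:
F(Q) = 0
M(a) = -7 (M(a) = -7 + 0 = -7)
q = -12 (q = 12*(-1) = -12)
(-176/(-191) - 233/(-211))*(M(23) + q) = (-176/(-191) - 233/(-211))*(-7 - 12) = (-176*(-1/191) - 233*(-1/211))*(-19) = (176/191 + 233/211)*(-19) = (81639/40301)*(-19) = -1551141/40301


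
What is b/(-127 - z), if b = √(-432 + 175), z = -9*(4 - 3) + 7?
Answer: -I*√257/125 ≈ -0.12825*I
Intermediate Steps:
z = -2 (z = -9*1 + 7 = -9 + 7 = -2)
b = I*√257 (b = √(-257) = I*√257 ≈ 16.031*I)
b/(-127 - z) = (I*√257)/(-127 - 1*(-2)) = (I*√257)/(-127 + 2) = (I*√257)/(-125) = (I*√257)*(-1/125) = -I*√257/125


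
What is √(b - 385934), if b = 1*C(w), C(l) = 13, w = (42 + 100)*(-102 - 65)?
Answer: I*√385921 ≈ 621.23*I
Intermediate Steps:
w = -23714 (w = 142*(-167) = -23714)
b = 13 (b = 1*13 = 13)
√(b - 385934) = √(13 - 385934) = √(-385921) = I*√385921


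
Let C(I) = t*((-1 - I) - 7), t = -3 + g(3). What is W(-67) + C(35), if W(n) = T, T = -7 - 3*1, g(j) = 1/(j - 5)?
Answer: 281/2 ≈ 140.50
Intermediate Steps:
g(j) = 1/(-5 + j)
T = -10 (T = -7 - 3 = -10)
t = -7/2 (t = -3 + 1/(-5 + 3) = -3 + 1/(-2) = -3 - ½ = -7/2 ≈ -3.5000)
W(n) = -10
C(I) = 28 + 7*I/2 (C(I) = -7*((-1 - I) - 7)/2 = -7*(-8 - I)/2 = 28 + 7*I/2)
W(-67) + C(35) = -10 + (28 + (7/2)*35) = -10 + (28 + 245/2) = -10 + 301/2 = 281/2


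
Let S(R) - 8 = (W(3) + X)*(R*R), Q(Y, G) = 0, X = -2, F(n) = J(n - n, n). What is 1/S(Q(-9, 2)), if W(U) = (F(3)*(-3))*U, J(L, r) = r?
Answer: ⅛ ≈ 0.12500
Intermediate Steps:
F(n) = n
W(U) = -9*U (W(U) = (3*(-3))*U = -9*U)
S(R) = 8 - 29*R² (S(R) = 8 + (-9*3 - 2)*(R*R) = 8 + (-27 - 2)*R² = 8 - 29*R²)
1/S(Q(-9, 2)) = 1/(8 - 29*0²) = 1/(8 - 29*0) = 1/(8 + 0) = 1/8 = ⅛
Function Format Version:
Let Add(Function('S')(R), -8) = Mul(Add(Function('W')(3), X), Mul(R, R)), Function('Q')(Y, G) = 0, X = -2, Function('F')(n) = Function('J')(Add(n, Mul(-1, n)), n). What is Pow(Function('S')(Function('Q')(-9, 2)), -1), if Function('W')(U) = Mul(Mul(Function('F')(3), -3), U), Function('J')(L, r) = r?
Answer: Rational(1, 8) ≈ 0.12500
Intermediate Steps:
Function('F')(n) = n
Function('W')(U) = Mul(-9, U) (Function('W')(U) = Mul(Mul(3, -3), U) = Mul(-9, U))
Function('S')(R) = Add(8, Mul(-29, Pow(R, 2))) (Function('S')(R) = Add(8, Mul(Add(Mul(-9, 3), -2), Mul(R, R))) = Add(8, Mul(Add(-27, -2), Pow(R, 2))) = Add(8, Mul(-29, Pow(R, 2))))
Pow(Function('S')(Function('Q')(-9, 2)), -1) = Pow(Add(8, Mul(-29, Pow(0, 2))), -1) = Pow(Add(8, Mul(-29, 0)), -1) = Pow(Add(8, 0), -1) = Pow(8, -1) = Rational(1, 8)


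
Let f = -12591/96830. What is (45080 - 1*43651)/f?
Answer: -138370070/12591 ≈ -10990.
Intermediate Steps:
f = -12591/96830 (f = -12591*1/96830 = -12591/96830 ≈ -0.13003)
(45080 - 1*43651)/f = (45080 - 1*43651)/(-12591/96830) = (45080 - 43651)*(-96830/12591) = 1429*(-96830/12591) = -138370070/12591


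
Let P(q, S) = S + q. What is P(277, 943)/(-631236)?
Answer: -305/157809 ≈ -0.0019327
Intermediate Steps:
P(277, 943)/(-631236) = (943 + 277)/(-631236) = 1220*(-1/631236) = -305/157809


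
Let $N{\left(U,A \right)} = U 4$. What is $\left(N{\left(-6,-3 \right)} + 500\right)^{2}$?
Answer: $226576$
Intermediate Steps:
$N{\left(U,A \right)} = 4 U$
$\left(N{\left(-6,-3 \right)} + 500\right)^{2} = \left(4 \left(-6\right) + 500\right)^{2} = \left(-24 + 500\right)^{2} = 476^{2} = 226576$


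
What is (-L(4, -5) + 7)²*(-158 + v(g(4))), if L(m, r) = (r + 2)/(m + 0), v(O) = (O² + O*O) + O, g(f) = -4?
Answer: -62465/8 ≈ -7808.1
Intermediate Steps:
v(O) = O + 2*O² (v(O) = (O² + O²) + O = 2*O² + O = O + 2*O²)
L(m, r) = (2 + r)/m
(-L(4, -5) + 7)²*(-158 + v(g(4))) = (-(2 - 5)/4 + 7)²*(-158 - 4*(1 + 2*(-4))) = (-(-3)/4 + 7)²*(-158 - 4*(1 - 8)) = (-1*(-¾) + 7)²*(-158 - 4*(-7)) = (¾ + 7)²*(-158 + 28) = (31/4)²*(-130) = (961/16)*(-130) = -62465/8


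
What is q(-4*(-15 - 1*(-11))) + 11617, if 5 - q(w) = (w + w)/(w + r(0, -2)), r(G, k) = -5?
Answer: 127810/11 ≈ 11619.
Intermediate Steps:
q(w) = 5 - 2*w/(-5 + w) (q(w) = 5 - (w + w)/(w - 5) = 5 - 2*w/(-5 + w))
q(-4*(-15 - 1*(-11))) + 11617 = (-25 + 3*(-4*(-15 - 1*(-11))))/(-5 - 4*(-15 - 1*(-11))) + 11617 = (-25 + 3*(-4*(-15 + 11)))/(-5 - 4*(-15 + 11)) + 11617 = (-25 + 3*(-4*(-4)))/(-5 - 4*(-4)) + 11617 = (-25 + 3*16)/(-5 + 16) + 11617 = (-25 + 48)/11 + 11617 = (1/11)*23 + 11617 = 23/11 + 11617 = 127810/11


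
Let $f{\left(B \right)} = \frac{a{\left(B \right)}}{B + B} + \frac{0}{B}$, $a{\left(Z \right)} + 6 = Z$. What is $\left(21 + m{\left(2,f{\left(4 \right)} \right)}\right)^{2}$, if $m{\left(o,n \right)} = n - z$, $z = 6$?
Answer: $\frac{3481}{16} \approx 217.56$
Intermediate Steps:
$a{\left(Z \right)} = -6 + Z$
$f{\left(B \right)} = \frac{-6 + B}{2 B}$ ($f{\left(B \right)} = \frac{-6 + B}{B + B} + \frac{0}{B} = \frac{-6 + B}{2 B} + 0 = \frac{-6 + B}{2 B}$)
$m{\left(o,n \right)} = -6 + n$ ($m{\left(o,n \right)} = n - 6 = -6 + n$)
$\left(21 + m{\left(2,f{\left(4 \right)} \right)}\right)^{2} = \left(21 - \left(6 - \frac{-6 + 4}{2 \cdot 4}\right)\right)^{2} = \left(21 - \left(6 - - \frac{1}{4}\right)\right)^{2} = \left(21 - \frac{25}{4}\right)^{2} = \left(\frac{59}{4}\right)^{2} = \frac{3481}{16}$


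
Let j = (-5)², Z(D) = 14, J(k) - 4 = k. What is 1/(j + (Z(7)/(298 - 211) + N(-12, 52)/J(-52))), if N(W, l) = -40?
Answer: 174/4523 ≈ 0.038470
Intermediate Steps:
J(k) = 4 + k
j = 25
1/(j + (Z(7)/(298 - 211) + N(-12, 52)/J(-52))) = 1/(25 + (14/(298 - 211) - 40/(4 - 52))) = 1/(25 + (14/87 - 40/(-48))) = 1/(25 + (14*(1/87) - 40*(-1/48))) = 1/(25 + (14/87 + ⅚)) = 1/(25 + 173/174) = 1/(4523/174) = 174/4523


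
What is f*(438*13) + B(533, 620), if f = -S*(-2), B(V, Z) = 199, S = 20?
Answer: 227959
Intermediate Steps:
f = 40 (f = -20*(-2) = -1*(-40) = 40)
f*(438*13) + B(533, 620) = 40*(438*13) + 199 = 40*5694 + 199 = 227760 + 199 = 227959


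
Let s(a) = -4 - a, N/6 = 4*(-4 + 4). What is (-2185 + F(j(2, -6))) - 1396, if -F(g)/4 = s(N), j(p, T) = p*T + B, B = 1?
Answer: -3565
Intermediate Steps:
N = 0 (N = 6*(4*(-4 + 4)) = 6*(4*0) = 6*0 = 0)
j(p, T) = 1 + T*p (j(p, T) = p*T + 1 = T*p + 1 = 1 + T*p)
F(g) = 16 (F(g) = -4*(-4 - 1*0) = -4*(-4 + 0) = -4*(-4) = 16)
(-2185 + F(j(2, -6))) - 1396 = (-2185 + 16) - 1396 = -2169 - 1396 = -3565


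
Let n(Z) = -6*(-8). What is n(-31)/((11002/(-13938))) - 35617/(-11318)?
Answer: -3590077699/62260318 ≈ -57.662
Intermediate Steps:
n(Z) = 48
n(-31)/((11002/(-13938))) - 35617/(-11318) = 48/((11002/(-13938))) - 35617/(-11318) = 48/((11002*(-1/13938))) - 35617*(-1/11318) = 48/(-5501/6969) + 35617/11318 = 48*(-6969/5501) + 35617/11318 = -334512/5501 + 35617/11318 = -3590077699/62260318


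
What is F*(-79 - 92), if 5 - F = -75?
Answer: -13680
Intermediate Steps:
F = 80 (F = 5 - 1*(-75) = 5 + 75 = 80)
F*(-79 - 92) = 80*(-79 - 92) = 80*(-171) = -13680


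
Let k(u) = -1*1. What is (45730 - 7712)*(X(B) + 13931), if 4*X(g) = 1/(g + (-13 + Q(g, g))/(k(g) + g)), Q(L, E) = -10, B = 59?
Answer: 1800208699703/3399 ≈ 5.2963e+8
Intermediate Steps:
k(u) = -1
X(g) = 1/(4*(g - 23/(-1 + g))) (X(g) = 1/(4*(g + (-13 - 10)/(-1 + g))) = 1/(4*(g - 23/(-1 + g))))
(45730 - 7712)*(X(B) + 13931) = (45730 - 7712)*((-1 + 59)/(4*(-23 + 59² - 1*59)) + 13931) = 38018*((¼)*58/(-23 + 3481 - 59) + 13931) = 38018*((¼)*58/3399 + 13931) = 38018*((¼)*(1/3399)*58 + 13931) = 38018*(29/6798 + 13931) = 38018*(94702967/6798) = 1800208699703/3399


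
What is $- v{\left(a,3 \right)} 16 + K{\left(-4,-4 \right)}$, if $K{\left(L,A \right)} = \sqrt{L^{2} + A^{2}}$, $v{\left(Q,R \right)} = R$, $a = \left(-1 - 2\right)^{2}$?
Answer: $-48 + 4 \sqrt{2} \approx -42.343$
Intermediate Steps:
$a = 9$ ($a = \left(-3\right)^{2} = 9$)
$K{\left(L,A \right)} = \sqrt{A^{2} + L^{2}}$
$- v{\left(a,3 \right)} 16 + K{\left(-4,-4 \right)} = \left(-1\right) 3 \cdot 16 + \sqrt{\left(-4\right)^{2} + \left(-4\right)^{2}} = \left(-3\right) 16 + \sqrt{16 + 16} = -48 + \sqrt{32} = -48 + 4 \sqrt{2}$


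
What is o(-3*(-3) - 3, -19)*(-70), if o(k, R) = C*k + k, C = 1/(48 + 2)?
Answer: -2142/5 ≈ -428.40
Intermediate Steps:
C = 1/50 ≈ 0.020000
o(k, R) = 51*k/50 (o(k, R) = k/50 + k = 51*k/50)
o(-3*(-3) - 3, -19)*(-70) = (51*(-3*(-3) - 3)/50)*(-70) = (51*(9 - 3)/50)*(-70) = ((51/50)*6)*(-70) = (153/25)*(-70) = -2142/5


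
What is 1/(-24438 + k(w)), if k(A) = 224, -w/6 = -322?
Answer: -1/24214 ≈ -4.1298e-5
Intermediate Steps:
w = 1932 (w = -6*(-322) = 1932)
1/(-24438 + k(w)) = 1/(-24438 + 224) = 1/(-24214) = -1/24214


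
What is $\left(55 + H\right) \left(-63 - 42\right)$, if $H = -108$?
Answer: $5565$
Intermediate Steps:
$\left(55 + H\right) \left(-63 - 42\right) = \left(55 - 108\right) \left(-63 - 42\right) = - 53 \left(-63 - 42\right) = \left(-53\right) \left(-105\right) = 5565$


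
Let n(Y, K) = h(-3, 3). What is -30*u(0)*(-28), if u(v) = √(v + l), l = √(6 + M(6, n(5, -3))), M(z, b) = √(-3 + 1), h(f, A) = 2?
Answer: 840*(6 + I*√2)^(¼) ≈ 1321.4 + 76.552*I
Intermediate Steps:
n(Y, K) = 2
M(z, b) = I*√2 (M(z, b) = √(-2) = I*√2)
l = √(6 + I*√2) ≈ 2.4662 + 0.28672*I
u(v) = √(v + √(6 + I*√2))
-30*u(0)*(-28) = -30*√(0 + √(6 + I*√2))*(-28) = -30*(6 + I*√2)^(¼)*(-28) = 840*(6 + I*√2)^(¼)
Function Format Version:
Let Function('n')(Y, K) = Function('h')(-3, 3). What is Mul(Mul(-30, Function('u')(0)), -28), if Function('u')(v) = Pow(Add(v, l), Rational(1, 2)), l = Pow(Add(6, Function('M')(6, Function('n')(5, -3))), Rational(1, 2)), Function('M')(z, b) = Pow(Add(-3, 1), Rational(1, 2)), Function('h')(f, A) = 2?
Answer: Mul(840, Pow(Add(6, Mul(I, Pow(2, Rational(1, 2)))), Rational(1, 4))) ≈ Add(1321.4, Mul(76.552, I))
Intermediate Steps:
Function('n')(Y, K) = 2
Function('M')(z, b) = Mul(I, Pow(2, Rational(1, 2))) (Function('M')(z, b) = Pow(-2, Rational(1, 2)) = Mul(I, Pow(2, Rational(1, 2))))
l = Pow(Add(6, Mul(I, Pow(2, Rational(1, 2)))), Rational(1, 2)) ≈ Add(2.4662, Mul(0.28672, I))
Function('u')(v) = Pow(Add(v, Pow(Add(6, Mul(I, Pow(2, Rational(1, 2)))), Rational(1, 2))), Rational(1, 2))
Mul(Mul(-30, Function('u')(0)), -28) = Mul(Mul(-30, Pow(Add(0, Pow(Add(6, Mul(I, Pow(2, Rational(1, 2)))), Rational(1, 2))), Rational(1, 2))), -28) = Mul(Mul(-30, Pow(Pow(Add(6, Mul(I, Pow(2, Rational(1, 2)))), Rational(1, 2)), Rational(1, 2))), -28) = Mul(Mul(-30, Pow(Add(6, Mul(I, Pow(2, Rational(1, 2)))), Rational(1, 4))), -28) = Mul(840, Pow(Add(6, Mul(I, Pow(2, Rational(1, 2)))), Rational(1, 4)))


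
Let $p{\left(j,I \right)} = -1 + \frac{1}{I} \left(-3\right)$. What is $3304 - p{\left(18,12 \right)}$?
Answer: $\frac{13221}{4} \approx 3305.3$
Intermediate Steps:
$p{\left(j,I \right)} = -1 - \frac{3}{I}$
$3304 - p{\left(18,12 \right)} = 3304 - \frac{-3 - 12}{12} = 3304 - \frac{1}{12} \left(-15\right) = 3304 - - \frac{5}{4} = 3304 + \frac{5}{4} = \frac{13221}{4}$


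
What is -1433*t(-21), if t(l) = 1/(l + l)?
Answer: 1433/42 ≈ 34.119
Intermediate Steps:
t(l) = 1/(2*l)
-1433*t(-21) = -1433/(2*(-21)) = -1433*(-1)/(2*21) = -1433*(-1/42) = 1433/42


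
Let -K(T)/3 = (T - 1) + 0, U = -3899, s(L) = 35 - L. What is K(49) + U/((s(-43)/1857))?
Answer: -2417225/26 ≈ -92970.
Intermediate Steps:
K(T) = 3 - 3*T (K(T) = -3*((T - 1) + 0) = -3*((-1 + T) + 0) = -3*(-1 + T) = 3 - 3*T)
K(49) + U/((s(-43)/1857)) = (3 - 3*49) - 3899*1857/(35 - 1*(-43)) = (3 - 147) - 3899*1857/(35 + 43) = -144 - 3899/(78*(1/1857)) = -144 - 3899/26/619 = -144 - 3899*619/26 = -144 - 2413481/26 = -2417225/26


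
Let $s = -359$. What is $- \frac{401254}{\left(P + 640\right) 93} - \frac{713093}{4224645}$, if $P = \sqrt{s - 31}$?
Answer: $\frac{- 22105883 \sqrt{390} + 579199666730 i}{130963995 \left(\sqrt{390} - 640 i\right)} \approx -6.9039 + 0.20782 i$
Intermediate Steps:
$P = i \sqrt{390}$ ($P = \sqrt{-359 - 31} = \sqrt{-390} = i \sqrt{390} \approx 19.748 i$)
$- \frac{401254}{\left(P + 640\right) 93} - \frac{713093}{4224645} = - \frac{401254}{\left(i \sqrt{390} + 640\right) 93} - \frac{713093}{4224645} = - \frac{401254}{\left(640 + i \sqrt{390}\right) 93} - \frac{713093}{4224645} = - \frac{401254}{59520 + 93 i \sqrt{390}} - \frac{713093}{4224645} = - \frac{713093}{4224645} - \frac{401254}{59520 + 93 i \sqrt{390}}$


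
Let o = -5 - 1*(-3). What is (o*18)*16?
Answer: -576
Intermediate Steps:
o = -2 (o = -5 + 3 = -2)
(o*18)*16 = -2*18*16 = -36*16 = -576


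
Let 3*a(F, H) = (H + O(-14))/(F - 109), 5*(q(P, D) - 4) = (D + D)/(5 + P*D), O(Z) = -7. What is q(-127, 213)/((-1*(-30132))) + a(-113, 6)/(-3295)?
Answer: 6566795099/49677319013940 ≈ 0.00013219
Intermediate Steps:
q(P, D) = 4 + 2*D/(5*(5 + D*P)) (q(P, D) = 4 + ((D + D)/(5 + P*D))/5 = 4 + ((2*D)/(5 + D*P))/5 = 4 + (2*D/(5 + D*P))/5 = 4 + 2*D/(5*(5 + D*P)))
a(F, H) = (-7 + H)/(3*(-109 + F)) (a(F, H) = ((H - 7)/(F - 109))/3 = ((-7 + H)/(-109 + F))/3 = (-7 + H)/(3*(-109 + F)))
q(-127, 213)/((-1*(-30132))) + a(-113, 6)/(-3295) = (2*(50 + 213 + 10*213*(-127))/(5*(5 + 213*(-127))))/((-1*(-30132))) + ((-7 + 6)/(3*(-109 - 113)))/(-3295) = (2*(50 + 213 - 270510)/(5*(5 - 27051)))/30132 + ((1/3)*(-1)/(-222))*(-1/3295) = ((2/5)*(-270247)/(-27046))*(1/30132) + ((1/3)*(-1/222)*(-1))*(-1/3295) = ((2/5)*(-1/27046)*(-270247))*(1/30132) + (1/666)*(-1/3295) = (270247/67615)*(1/30132) - 1/2194470 = 270247/2037375180 - 1/2194470 = 6566795099/49677319013940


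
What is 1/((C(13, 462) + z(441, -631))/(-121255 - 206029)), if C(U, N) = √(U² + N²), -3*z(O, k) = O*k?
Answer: -446439441/126524227 + 4813*√213613/126524227 ≈ -3.5109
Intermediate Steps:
z(O, k) = -O*k/3
C(U, N) = √(N² + U²)
1/((C(13, 462) + z(441, -631))/(-121255 - 206029)) = 1/((√(462² + 13²) - ⅓*441*(-631))/(-121255 - 206029)) = 1/((√(213444 + 169) + 92757)/(-327284)) = 1/((√213613 + 92757)*(-1/327284)) = 1/((92757 + √213613)*(-1/327284)) = 1/(-92757/327284 - √213613/327284)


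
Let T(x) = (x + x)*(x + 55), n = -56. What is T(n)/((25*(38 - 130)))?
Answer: -28/575 ≈ -0.048696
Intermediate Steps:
T(x) = 2*x*(55 + x) (T(x) = (2*x)*(55 + x) = 2*x*(55 + x))
T(n)/((25*(38 - 130))) = (2*(-56)*(55 - 56))/((25*(38 - 130))) = (2*(-56)*(-1))/((25*(-92))) = 112/(-2300) = 112*(-1/2300) = -28/575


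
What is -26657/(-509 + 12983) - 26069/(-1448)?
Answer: 143292685/9031176 ≈ 15.866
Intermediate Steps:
-26657/(-509 + 12983) - 26069/(-1448) = -26657/12474 - 26069*(-1/1448) = -26657*1/12474 + 26069/1448 = -26657/12474 + 26069/1448 = 143292685/9031176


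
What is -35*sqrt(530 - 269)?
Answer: -105*sqrt(29) ≈ -565.44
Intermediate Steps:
-35*sqrt(530 - 269) = -105*sqrt(29)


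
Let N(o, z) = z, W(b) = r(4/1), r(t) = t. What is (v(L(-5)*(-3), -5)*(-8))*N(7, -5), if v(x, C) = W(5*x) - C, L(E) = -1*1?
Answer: 360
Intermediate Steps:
W(b) = 4 (W(b) = 4/1 = 4*1 = 4)
L(E) = -1
v(x, C) = 4 - C
(v(L(-5)*(-3), -5)*(-8))*N(7, -5) = ((4 - 1*(-5))*(-8))*(-5) = ((4 + 5)*(-8))*(-5) = (9*(-8))*(-5) = -72*(-5) = 360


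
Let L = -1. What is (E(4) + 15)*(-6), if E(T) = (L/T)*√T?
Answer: -87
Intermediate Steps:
E(T) = -1/√T (E(T) = (-1/T)*√T = -1/√T)
(E(4) + 15)*(-6) = (-1/√4 + 15)*(-6) = (-1*½ + 15)*(-6) = (-½ + 15)*(-6) = (29/2)*(-6) = -87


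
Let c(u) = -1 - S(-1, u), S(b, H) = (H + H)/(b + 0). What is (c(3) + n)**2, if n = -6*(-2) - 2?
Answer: 225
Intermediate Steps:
S(b, H) = 2*H/b (S(b, H) = (2*H)/b = 2*H/b)
n = 10 (n = 12 - 2 = 10)
c(u) = -1 + 2*u (c(u) = -1 - 2*u/(-1) = -1 - 2*u*(-1) = -1 - (-2)*u = -1 + 2*u)
(c(3) + n)**2 = ((-1 + 2*3) + 10)**2 = ((-1 + 6) + 10)**2 = (5 + 10)**2 = 15**2 = 225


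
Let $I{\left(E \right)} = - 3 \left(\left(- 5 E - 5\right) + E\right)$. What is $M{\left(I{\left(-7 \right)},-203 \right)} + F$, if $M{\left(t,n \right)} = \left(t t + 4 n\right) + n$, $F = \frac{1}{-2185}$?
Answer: $\frac{8185009}{2185} \approx 3746.0$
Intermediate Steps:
$I{\left(E \right)} = 15 + 12 E$ ($I{\left(E \right)} = - 3 \left(\left(-5 - 5 E\right) + E\right) = - 3 \left(-5 - 4 E\right) = 15 + 12 E$)
$F = - \frac{1}{2185} \approx -0.00045767$
$M{\left(t,n \right)} = t^{2} + 5 n$ ($M{\left(t,n \right)} = \left(t^{2} + 4 n\right) + n = t^{2} + 5 n$)
$M{\left(I{\left(-7 \right)},-203 \right)} + F = \left(\left(15 + 12 \left(-7\right)\right)^{2} + 5 \left(-203\right)\right) - \frac{1}{2185} = \left(\left(15 - 84\right)^{2} - 1015\right) - \frac{1}{2185} = \left(\left(-69\right)^{2} - 1015\right) - \frac{1}{2185} = \left(4761 - 1015\right) - \frac{1}{2185} = 3746 - \frac{1}{2185} = \frac{8185009}{2185}$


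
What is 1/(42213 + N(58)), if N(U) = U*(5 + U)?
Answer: 1/45867 ≈ 2.1802e-5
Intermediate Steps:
1/(42213 + N(58)) = 1/(42213 + 58*(5 + 58)) = 1/(42213 + 58*63) = 1/(42213 + 3654) = 1/45867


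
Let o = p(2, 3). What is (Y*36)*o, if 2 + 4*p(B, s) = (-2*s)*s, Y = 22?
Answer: -3960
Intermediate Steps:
p(B, s) = -½ - s²/2 (p(B, s) = -½ + ((-2*s)*s)/4 = -½ + (-2*s²)/4 = -½ - s²/2)
o = -5 (o = -½ - ½*3² = -½ - ½*9 = -½ - 9/2 = -5)
(Y*36)*o = (22*36)*(-5) = 792*(-5) = -3960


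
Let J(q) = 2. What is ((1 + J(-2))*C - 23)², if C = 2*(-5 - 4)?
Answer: 5929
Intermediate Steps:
C = -18 (C = 2*(-9) = -18)
((1 + J(-2))*C - 23)² = ((1 + 2)*(-18) - 23)² = (3*(-18) - 23)² = (-54 - 23)² = (-77)² = 5929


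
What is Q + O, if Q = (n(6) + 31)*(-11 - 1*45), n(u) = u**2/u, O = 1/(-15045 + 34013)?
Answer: -39301695/18968 ≈ -2072.0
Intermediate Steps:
O = 1/18968 ≈ 5.2720e-5
n(u) = u
Q = -2072 (Q = (6 + 31)*(-11 - 1*45) = 37*(-11 - 45) = 37*(-56) = -2072)
Q + O = -2072 + 1/18968 = -39301695/18968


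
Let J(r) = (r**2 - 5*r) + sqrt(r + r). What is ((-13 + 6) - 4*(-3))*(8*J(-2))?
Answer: 560 + 80*I ≈ 560.0 + 80.0*I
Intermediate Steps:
J(r) = r**2 - 5*r + sqrt(2)*sqrt(r) (J(r) = (r**2 - 5*r) + sqrt(2*r) = (r**2 - 5*r) + sqrt(2)*sqrt(r) = r**2 - 5*r + sqrt(2)*sqrt(r))
((-13 + 6) - 4*(-3))*(8*J(-2)) = ((-13 + 6) - 4*(-3))*(8*((-2)**2 - 5*(-2) + sqrt(2)*sqrt(-2))) = (-7 + 12)*(8*(4 + 10 + sqrt(2)*(I*sqrt(2)))) = 5*(8*(4 + 10 + 2*I)) = 5*(8*(14 + 2*I)) = 5*(112 + 16*I) = 560 + 80*I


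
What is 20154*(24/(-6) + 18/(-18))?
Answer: -100770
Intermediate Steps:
20154*(24/(-6) + 18/(-18)) = 20154*(24*(-⅙) + 18*(-1/18)) = 20154*(-4 - 1) = 20154*(-5) = -100770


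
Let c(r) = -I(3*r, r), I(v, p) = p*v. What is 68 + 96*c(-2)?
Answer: -1084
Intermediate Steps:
c(r) = -3*r² (c(r) = -r*3*r = -3*r²)
68 + 96*c(-2) = 68 + 96*(-3*(-2)²) = 68 + 96*(-3*4) = 68 + 96*(-12) = 68 - 1152 = -1084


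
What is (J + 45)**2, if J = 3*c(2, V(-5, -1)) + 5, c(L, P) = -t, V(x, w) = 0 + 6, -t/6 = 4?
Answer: 14884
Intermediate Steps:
t = -24 (t = -6*4 = -24)
V(x, w) = 6
c(L, P) = 24 (c(L, P) = -1*(-24) = 24)
J = 77 (J = 3*24 + 5 = 72 + 5 = 77)
(J + 45)**2 = (77 + 45)**2 = 122**2 = 14884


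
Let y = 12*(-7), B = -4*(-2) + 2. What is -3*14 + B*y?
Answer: -882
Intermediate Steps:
B = 10 (B = 8 + 2 = 10)
y = -84
-3*14 + B*y = -3*14 + 10*(-84) = -42 - 840 = -882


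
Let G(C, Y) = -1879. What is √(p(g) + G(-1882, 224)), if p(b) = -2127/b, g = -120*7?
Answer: 3*I*√4086530/140 ≈ 43.318*I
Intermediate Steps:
g = -840
√(p(g) + G(-1882, 224)) = √(-2127/(-840) - 1879) = √(-2127*(-1/840) - 1879) = √(709/280 - 1879) = √(-525411/280) = 3*I*√4086530/140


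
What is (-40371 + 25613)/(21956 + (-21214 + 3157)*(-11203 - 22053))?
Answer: -7379/300262774 ≈ -2.4575e-5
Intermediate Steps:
(-40371 + 25613)/(21956 + (-21214 + 3157)*(-11203 - 22053)) = -14758/(21956 - 18057*(-33256)) = -14758/(21956 + 600503592) = -14758/600525548 = -14758*1/600525548 = -7379/300262774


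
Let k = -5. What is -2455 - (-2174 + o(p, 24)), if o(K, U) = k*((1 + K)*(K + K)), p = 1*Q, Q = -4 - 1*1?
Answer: -81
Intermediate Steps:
Q = -5 (Q = -4 - 1 = -5)
p = -5 (p = 1*(-5) = -5)
o(K, U) = -10*K*(1 + K) (o(K, U) = -5*(1 + K)*(K + K) = -5*(1 + K)*2*K = -10*K*(1 + K))
-2455 - (-2174 + o(p, 24)) = -2455 - (-2174 - 10*(-5)*(1 - 5)) = -2455 - (-2174 - 10*(-5)*(-4)) = -2455 - (-2174 - 200) = -2455 - 1*(-2374) = -2455 + 2374 = -81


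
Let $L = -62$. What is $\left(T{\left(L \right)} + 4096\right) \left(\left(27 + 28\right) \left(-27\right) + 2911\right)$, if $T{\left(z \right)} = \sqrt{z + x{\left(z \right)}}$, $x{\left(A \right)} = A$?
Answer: $5840896 + 2852 i \sqrt{31} \approx 5.8409 \cdot 10^{6} + 15879.0 i$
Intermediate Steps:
$T{\left(z \right)} = \sqrt{2} \sqrt{z}$ ($T{\left(z \right)} = \sqrt{z + z} = \sqrt{2 z} = \sqrt{2} \sqrt{z}$)
$\left(T{\left(L \right)} + 4096\right) \left(\left(27 + 28\right) \left(-27\right) + 2911\right) = \left(\sqrt{2} \sqrt{-62} + 4096\right) \left(\left(27 + 28\right) \left(-27\right) + 2911\right) = \left(\sqrt{2} i \sqrt{62} + 4096\right) \left(55 \left(-27\right) + 2911\right) = \left(2 i \sqrt{31} + 4096\right) \left(-1485 + 2911\right) = \left(4096 + 2 i \sqrt{31}\right) 1426 = 5840896 + 2852 i \sqrt{31}$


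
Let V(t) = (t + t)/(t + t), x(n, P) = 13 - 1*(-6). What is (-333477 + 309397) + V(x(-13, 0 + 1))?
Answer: -24079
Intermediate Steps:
x(n, P) = 19 (x(n, P) = 13 + 6 = 19)
V(t) = 1 (V(t) = (2*t)/((2*t)) = (2*t)*(1/(2*t)) = 1)
(-333477 + 309397) + V(x(-13, 0 + 1)) = (-333477 + 309397) + 1 = -24080 + 1 = -24079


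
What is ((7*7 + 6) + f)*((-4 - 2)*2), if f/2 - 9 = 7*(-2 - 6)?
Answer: 468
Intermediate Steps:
f = -94 (f = 18 + 2*(7*(-2 - 6)) = 18 + 2*(7*(-8)) = 18 + 2*(-56) = 18 - 112 = -94)
((7*7 + 6) + f)*((-4 - 2)*2) = ((7*7 + 6) - 94)*((-4 - 2)*2) = ((49 + 6) - 94)*(-6*2) = (55 - 94)*(-12) = -39*(-12) = 468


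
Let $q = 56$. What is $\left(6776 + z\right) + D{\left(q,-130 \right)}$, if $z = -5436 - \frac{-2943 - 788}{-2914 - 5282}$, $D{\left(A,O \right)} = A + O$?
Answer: $\frac{10372405}{8196} \approx 1265.5$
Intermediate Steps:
$z = - \frac{44557187}{8196}$ ($z = -5436 - - \frac{3731}{-8196} = -5436 - \left(-3731\right) \left(- \frac{1}{8196}\right) = -5436 - \frac{3731}{8196} = - \frac{44557187}{8196} \approx -5436.5$)
$\left(6776 + z\right) + D{\left(q,-130 \right)} = \left(6776 - \frac{44557187}{8196}\right) + \left(56 - 130\right) = \frac{10978909}{8196} - 74 = \frac{10372405}{8196}$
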